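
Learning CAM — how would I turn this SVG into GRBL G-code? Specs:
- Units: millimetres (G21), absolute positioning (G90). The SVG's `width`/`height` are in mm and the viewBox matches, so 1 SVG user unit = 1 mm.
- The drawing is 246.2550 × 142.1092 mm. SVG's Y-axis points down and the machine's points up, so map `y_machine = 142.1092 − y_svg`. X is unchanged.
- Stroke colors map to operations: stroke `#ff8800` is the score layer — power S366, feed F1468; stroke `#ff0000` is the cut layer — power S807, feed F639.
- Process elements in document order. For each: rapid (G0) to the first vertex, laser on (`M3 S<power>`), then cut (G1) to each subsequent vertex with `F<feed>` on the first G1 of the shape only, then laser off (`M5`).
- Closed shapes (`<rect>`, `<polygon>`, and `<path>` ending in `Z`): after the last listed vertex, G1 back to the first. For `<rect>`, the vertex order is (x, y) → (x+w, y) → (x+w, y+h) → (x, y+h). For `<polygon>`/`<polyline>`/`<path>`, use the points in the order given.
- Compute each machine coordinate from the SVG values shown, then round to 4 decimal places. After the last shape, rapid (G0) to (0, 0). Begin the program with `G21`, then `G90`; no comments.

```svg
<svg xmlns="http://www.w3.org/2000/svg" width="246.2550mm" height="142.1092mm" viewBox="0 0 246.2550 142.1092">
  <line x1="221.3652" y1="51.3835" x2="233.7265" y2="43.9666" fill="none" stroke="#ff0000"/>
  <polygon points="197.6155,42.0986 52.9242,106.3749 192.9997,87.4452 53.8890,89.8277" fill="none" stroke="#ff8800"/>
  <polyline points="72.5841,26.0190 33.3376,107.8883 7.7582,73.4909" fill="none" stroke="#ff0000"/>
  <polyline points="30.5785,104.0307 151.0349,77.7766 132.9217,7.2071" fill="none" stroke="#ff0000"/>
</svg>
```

1 u = 1 mm; y_m = 142.1092 − y.

[1] `<line>` line segment, #ff0000→cut S807 F639: (221.3652,90.7257) → (233.7265,98.1426)

[2] `<polygon>` closed polygon, #ff8800→score S366 F1468: (197.6155,100.0106) → (52.9242,35.7343) → (192.9997,54.6640) → (53.8890,52.2815) → (197.6155,100.0106) (closed)

[3] `<polyline>` open polyline, #ff0000→cut S807 F639: (72.5841,116.0902) → (33.3376,34.2209) → (7.7582,68.6183)

[4] `<polyline>` open polyline, #ff0000→cut S807 F639: (30.5785,38.0785) → (151.0349,64.3326) → (132.9217,134.9021)

G21
G90
G0 X221.3652 Y90.7257
M3 S807
G1 X233.7265 Y98.1426 F639
M5
G0 X197.6155 Y100.0106
M3 S366
G1 X52.9242 Y35.7343 F1468
G1 X192.9997 Y54.6640
G1 X53.8890 Y52.2815
G1 X197.6155 Y100.0106
M5
G0 X72.5841 Y116.0902
M3 S807
G1 X33.3376 Y34.2209 F639
G1 X7.7582 Y68.6183
M5
G0 X30.5785 Y38.0785
M3 S807
G1 X151.0349 Y64.3326 F639
G1 X132.9217 Y134.9021
M5
G0 X0.0000 Y0.0000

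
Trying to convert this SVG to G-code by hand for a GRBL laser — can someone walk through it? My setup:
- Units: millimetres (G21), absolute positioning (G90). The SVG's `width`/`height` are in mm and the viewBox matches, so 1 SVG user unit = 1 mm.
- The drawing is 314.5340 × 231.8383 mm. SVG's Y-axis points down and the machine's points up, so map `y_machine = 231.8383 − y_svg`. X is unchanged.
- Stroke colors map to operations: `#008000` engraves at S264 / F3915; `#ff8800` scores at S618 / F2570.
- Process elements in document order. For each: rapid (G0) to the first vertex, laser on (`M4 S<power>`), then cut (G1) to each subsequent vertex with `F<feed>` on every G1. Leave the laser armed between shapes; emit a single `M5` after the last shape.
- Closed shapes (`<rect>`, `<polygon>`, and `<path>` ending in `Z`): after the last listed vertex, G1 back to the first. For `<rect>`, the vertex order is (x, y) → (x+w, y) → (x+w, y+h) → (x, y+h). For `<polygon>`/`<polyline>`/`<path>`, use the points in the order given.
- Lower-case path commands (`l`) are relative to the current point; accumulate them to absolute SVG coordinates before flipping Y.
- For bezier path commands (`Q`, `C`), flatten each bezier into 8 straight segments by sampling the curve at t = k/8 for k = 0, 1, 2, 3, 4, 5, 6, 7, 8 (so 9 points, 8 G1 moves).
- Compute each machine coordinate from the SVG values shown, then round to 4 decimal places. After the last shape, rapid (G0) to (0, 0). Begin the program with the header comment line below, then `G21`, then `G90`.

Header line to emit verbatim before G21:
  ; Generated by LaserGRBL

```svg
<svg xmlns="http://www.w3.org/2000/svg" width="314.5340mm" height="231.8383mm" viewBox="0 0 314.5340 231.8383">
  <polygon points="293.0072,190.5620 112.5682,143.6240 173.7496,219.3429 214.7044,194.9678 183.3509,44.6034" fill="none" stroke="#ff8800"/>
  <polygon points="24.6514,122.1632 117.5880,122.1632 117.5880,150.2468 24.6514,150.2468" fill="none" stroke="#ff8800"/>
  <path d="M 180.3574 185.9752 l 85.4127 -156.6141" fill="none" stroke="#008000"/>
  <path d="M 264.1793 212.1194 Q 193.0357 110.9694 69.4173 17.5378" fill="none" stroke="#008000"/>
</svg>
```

viewBox `0 0 314.5340 231.8383` with mm width/height → 1 unit = 1 mm. Flip: y_m = 231.8383 − y_svg.

**Shape 1** — `<polygon>` closed polygon, stroke `#ff8800` → score (S618, F2570). Machine vertices: (293.0072,41.2763) → (112.5682,88.2143) → (173.7496,12.4954) → (214.7044,36.8705) → (183.3509,187.2349) → (293.0072,41.2763). Closed: final G1 returns to the first vertex.

**Shape 2** — `<polygon>` rectangle, stroke `#ff8800` → score (S618, F2570). Machine vertices: (24.6514,109.6751) → (117.5880,109.6751) → (117.5880,81.5915) → (24.6514,81.5915) → (24.6514,109.6751). Closed: final G1 returns to the first vertex.

**Shape 3** — `<path>` line segment, stroke `#008000` → engrave (S264, F3915). Machine vertices: (180.3574,45.8631) → (265.7701,202.4772). Open path.

**Shape 4** — `<path>` quadratic bezier, stroke `#008000` → engrave (S264, F3915). Control points (SVG): P0=(264.1793,212.1194), P1=(193.0357,110.9694), P2=(69.4173,17.5378); sampled at t=k/8. Machine vertices: (264.1793,19.7189) → (245.5735,44.8858) → (225.3278,69.8115) → (203.4423,94.4960) → (179.9170,118.9393) → (154.7518,143.1414) → (127.9468,167.1023) → (99.5020,190.8220) → (69.4173,214.3005). Open path.

; Generated by LaserGRBL
G21
G90
G0 X293.0072 Y41.2763
M4 S618
G1 X112.5682 Y88.2143 F2570
G1 X173.7496 Y12.4954 F2570
G1 X214.7044 Y36.8705 F2570
G1 X183.3509 Y187.2349 F2570
G1 X293.0072 Y41.2763 F2570
G0 X24.6514 Y109.6751
M4 S618
G1 X117.5880 Y109.6751 F2570
G1 X117.5880 Y81.5915 F2570
G1 X24.6514 Y81.5915 F2570
G1 X24.6514 Y109.6751 F2570
G0 X180.3574 Y45.8631
M4 S264
G1 X265.7701 Y202.4772 F3915
G0 X264.1793 Y19.7189
M4 S264
G1 X245.5735 Y44.8858 F3915
G1 X225.3278 Y69.8115 F3915
G1 X203.4423 Y94.4960 F3915
G1 X179.9170 Y118.9393 F3915
G1 X154.7518 Y143.1414 F3915
G1 X127.9468 Y167.1023 F3915
G1 X99.5020 Y190.8220 F3915
G1 X69.4173 Y214.3005 F3915
M5
G0 X0.0000 Y0.0000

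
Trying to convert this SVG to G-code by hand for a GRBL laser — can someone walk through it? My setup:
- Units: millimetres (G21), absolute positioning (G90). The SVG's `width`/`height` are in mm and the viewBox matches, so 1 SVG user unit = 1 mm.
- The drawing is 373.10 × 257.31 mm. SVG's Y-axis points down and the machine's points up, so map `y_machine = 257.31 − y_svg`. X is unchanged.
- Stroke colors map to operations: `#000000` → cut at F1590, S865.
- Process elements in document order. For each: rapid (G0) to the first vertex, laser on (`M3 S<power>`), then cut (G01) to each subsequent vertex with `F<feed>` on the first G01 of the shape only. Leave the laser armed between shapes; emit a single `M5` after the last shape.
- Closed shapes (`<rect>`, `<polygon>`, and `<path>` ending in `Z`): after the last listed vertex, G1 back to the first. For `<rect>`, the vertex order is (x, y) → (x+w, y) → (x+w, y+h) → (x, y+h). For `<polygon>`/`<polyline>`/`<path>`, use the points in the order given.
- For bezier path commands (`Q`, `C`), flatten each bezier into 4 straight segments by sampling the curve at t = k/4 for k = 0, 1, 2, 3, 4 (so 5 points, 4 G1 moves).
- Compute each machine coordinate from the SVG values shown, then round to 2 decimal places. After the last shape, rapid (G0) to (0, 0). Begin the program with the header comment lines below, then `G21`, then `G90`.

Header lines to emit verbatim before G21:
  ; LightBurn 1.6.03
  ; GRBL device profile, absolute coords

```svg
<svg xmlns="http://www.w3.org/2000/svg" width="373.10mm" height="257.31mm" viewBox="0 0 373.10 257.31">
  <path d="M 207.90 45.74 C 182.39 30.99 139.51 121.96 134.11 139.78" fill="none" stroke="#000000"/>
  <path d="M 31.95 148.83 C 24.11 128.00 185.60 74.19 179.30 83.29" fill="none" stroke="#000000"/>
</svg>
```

; LightBurn 1.6.03
; GRBL device profile, absolute coords
G21
G90
G0 X207.90 Y211.57
M3 S865
G01 X186.37 Y205.60 F1590
G01 X163.46 Y176.76
G01 X144.33 Y141.82
G01 X134.11 Y117.53
G0 X31.95 Y108.48
M3 S865
G01 X52.55 Y128.79 F1590
G01 X105.05 Y152.47
G01 X157.83 Y170.55
G01 X179.30 Y174.02
M5
G0 X0.00 Y0.00

1 u = 1 mm; y_m = 257.31 − y.

[1] `<path>` cubic bezier, #000000→cut S865 F1590: (207.90,211.57) → (186.37,205.60) → (163.46,176.76) → (144.33,141.82) → (134.11,117.53)

[2] `<path>` cubic bezier, #000000→cut S865 F1590: (31.95,108.48) → (52.55,128.79) → (105.05,152.47) → (157.83,170.55) → (179.30,174.02)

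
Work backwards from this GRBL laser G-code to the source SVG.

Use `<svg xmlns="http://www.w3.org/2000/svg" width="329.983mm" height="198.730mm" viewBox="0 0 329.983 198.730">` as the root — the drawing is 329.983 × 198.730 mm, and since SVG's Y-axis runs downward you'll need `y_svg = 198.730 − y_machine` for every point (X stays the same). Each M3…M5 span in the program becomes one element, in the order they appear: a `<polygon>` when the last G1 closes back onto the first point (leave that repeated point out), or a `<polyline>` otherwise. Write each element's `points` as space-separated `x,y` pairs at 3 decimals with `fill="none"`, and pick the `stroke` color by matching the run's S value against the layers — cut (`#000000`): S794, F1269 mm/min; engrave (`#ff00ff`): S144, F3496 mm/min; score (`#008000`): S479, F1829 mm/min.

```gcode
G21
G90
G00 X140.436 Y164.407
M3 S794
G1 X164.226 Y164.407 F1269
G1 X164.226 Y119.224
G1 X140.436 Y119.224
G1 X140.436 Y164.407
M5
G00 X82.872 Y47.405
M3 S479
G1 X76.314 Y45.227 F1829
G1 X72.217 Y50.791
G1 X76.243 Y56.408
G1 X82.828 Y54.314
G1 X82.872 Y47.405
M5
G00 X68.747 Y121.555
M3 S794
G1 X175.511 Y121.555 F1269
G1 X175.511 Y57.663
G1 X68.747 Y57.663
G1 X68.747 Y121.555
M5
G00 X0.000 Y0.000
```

<svg xmlns="http://www.w3.org/2000/svg" width="329.983mm" height="198.730mm" viewBox="0 0 329.983 198.730">
  <polygon points="140.436,34.323 164.226,34.323 164.226,79.506 140.436,79.506" fill="none" stroke="#000000"/>
  <polygon points="82.872,151.325 76.314,153.503 72.217,147.939 76.243,142.322 82.828,144.416" fill="none" stroke="#008000"/>
  <polygon points="68.747,77.175 175.511,77.175 175.511,141.067 68.747,141.067" fill="none" stroke="#000000"/>
</svg>

Machine Y-up, SVG Y-down with viewBox height 198.730, so y_svg = 198.730 − y_machine; X carries over.

Run 1: the run's S794 means `#000000` (cut). The run returns to its start, so emit a `<polygon>` with points (Y-flipped): 140.436,34.323 164.226,34.323 164.226,79.506 140.436,79.506.

Run 2: S479 ⇒ score layer `#008000`. The run returns to its start, so emit a `<polygon>` with points (Y-flipped): 82.872,151.325 76.314,153.503 72.217,147.939 76.243,142.322 82.828,144.416.

Run 3: the run's S794 means `#000000` (cut). The run returns to its start, so emit a `<polygon>` with points (Y-flipped): 68.747,77.175 175.511,77.175 175.511,141.067 68.747,141.067.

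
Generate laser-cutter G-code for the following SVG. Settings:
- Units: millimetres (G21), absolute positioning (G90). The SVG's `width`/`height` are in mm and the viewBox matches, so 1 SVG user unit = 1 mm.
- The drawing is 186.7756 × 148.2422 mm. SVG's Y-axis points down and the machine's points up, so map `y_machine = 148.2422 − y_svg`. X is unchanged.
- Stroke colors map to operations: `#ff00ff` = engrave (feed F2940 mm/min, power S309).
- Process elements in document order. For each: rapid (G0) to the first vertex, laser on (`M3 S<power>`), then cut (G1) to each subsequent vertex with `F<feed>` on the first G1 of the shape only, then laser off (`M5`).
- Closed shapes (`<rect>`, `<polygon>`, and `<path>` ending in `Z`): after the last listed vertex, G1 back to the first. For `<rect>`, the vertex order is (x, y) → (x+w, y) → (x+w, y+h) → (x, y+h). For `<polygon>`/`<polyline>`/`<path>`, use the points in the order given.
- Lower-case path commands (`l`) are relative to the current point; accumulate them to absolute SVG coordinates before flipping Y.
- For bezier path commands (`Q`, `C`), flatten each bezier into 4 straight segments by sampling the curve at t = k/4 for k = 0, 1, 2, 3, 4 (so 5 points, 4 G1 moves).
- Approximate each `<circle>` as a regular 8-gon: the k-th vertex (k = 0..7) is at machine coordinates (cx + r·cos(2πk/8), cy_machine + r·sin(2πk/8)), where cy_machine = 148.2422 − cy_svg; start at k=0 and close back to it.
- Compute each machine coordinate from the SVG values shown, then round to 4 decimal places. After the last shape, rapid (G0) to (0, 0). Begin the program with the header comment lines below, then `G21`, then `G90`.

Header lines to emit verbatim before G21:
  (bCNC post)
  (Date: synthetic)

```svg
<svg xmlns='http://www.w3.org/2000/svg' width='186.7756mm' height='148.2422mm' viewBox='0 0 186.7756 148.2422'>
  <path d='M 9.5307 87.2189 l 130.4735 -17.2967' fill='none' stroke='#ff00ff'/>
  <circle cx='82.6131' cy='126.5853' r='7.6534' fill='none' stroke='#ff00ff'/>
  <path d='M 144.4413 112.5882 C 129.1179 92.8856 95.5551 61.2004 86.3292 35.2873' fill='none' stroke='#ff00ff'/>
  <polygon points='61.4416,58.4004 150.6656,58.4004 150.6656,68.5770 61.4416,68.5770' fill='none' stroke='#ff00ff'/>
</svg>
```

(bCNC post)
(Date: synthetic)
G21
G90
G0 X9.5307 Y61.0233
M3 S309
G1 X140.0042 Y78.3200 F2940
M5
G0 X90.2665 Y21.6569
M3 S309
G1 X88.0249 Y27.0687 F2940
G1 X82.6131 Y29.3103
G1 X77.2013 Y27.0687
G1 X74.9597 Y21.6569
G1 X77.2013 Y16.2451
G1 X82.6131 Y14.0035
G1 X88.0249 Y16.2451
G1 X90.2665 Y21.6569
M5
G0 X144.4413 Y35.6540
M3 S309
G1 X130.1941 Y52.4003 F2940
G1 X113.0987 Y71.9755
G1 X97.1465 Y92.7152
G1 X86.3292 Y112.9549
M5
G0 X61.4416 Y89.8418
M3 S309
G1 X150.6656 Y89.8418 F2940
G1 X150.6656 Y79.6652
G1 X61.4416 Y79.6652
G1 X61.4416 Y89.8418
M5
G0 X0.0000 Y0.0000

1 u = 1 mm; y_m = 148.2422 − y.

[1] `<path>` line segment, #ff00ff→engrave S309 F2940: (9.5307,61.0233) → (140.0042,78.3200)

[2] `<circle>` circle, #ff00ff→engrave S309 F2940: (90.2665,21.6569) → (88.0249,27.0687) → (82.6131,29.3103) → (77.2013,27.0687) → (74.9597,21.6569) → (77.2013,16.2451) → (82.6131,14.0035) → (88.0249,16.2451) → (90.2665,21.6569) (closed)

[3] `<path>` cubic bezier, #ff00ff→engrave S309 F2940: (144.4413,35.6540) → (130.1941,52.4003) → (113.0987,71.9755) → (97.1465,92.7152) → (86.3292,112.9549)

[4] `<polygon>` rectangle, #ff00ff→engrave S309 F2940: (61.4416,89.8418) → (150.6656,89.8418) → (150.6656,79.6652) → (61.4416,79.6652) → (61.4416,89.8418) (closed)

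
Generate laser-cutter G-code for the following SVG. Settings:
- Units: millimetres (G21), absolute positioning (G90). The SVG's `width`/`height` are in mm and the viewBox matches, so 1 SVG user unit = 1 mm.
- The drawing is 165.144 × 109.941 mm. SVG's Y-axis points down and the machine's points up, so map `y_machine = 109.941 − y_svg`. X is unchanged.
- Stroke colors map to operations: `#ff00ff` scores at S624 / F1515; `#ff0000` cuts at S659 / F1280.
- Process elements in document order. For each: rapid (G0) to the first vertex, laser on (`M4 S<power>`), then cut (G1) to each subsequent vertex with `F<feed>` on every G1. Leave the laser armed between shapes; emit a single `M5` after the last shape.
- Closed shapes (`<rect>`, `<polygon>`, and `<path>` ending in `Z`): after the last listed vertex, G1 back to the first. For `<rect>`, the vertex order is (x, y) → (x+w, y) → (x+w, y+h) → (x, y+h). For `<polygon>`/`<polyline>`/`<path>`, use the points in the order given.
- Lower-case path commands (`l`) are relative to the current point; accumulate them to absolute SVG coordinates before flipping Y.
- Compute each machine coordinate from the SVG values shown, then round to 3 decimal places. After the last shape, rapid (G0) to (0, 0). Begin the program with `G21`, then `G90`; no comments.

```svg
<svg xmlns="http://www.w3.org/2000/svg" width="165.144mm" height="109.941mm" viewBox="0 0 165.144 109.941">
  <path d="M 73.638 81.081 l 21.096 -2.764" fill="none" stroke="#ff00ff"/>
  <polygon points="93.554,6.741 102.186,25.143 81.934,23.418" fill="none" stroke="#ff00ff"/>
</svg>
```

Since the viewBox matches the mm dimensions, user units are millimetres directly. The only transform is the Y-flip y_m = 109.941 − y_svg.

Shape 1 is a line segment drawn with `<path>`. Its stroke #ff00ff means score at S624, F1515. After flipping Y the toolpath is (73.638,28.860) → (94.734,31.624).

Shape 2 is a regular polygon drawn with `<polygon>`. Its stroke #ff00ff means score at S624, F1515. After flipping Y the toolpath is (93.554,103.200) → (102.186,84.798) → (81.934,86.523) → (93.554,103.200), returning to the start.

G21
G90
G0 X73.638 Y28.860
M4 S624
G1 X94.734 Y31.624 F1515
G0 X93.554 Y103.200
M4 S624
G1 X102.186 Y84.798 F1515
G1 X81.934 Y86.523 F1515
G1 X93.554 Y103.200 F1515
M5
G0 X0.000 Y0.000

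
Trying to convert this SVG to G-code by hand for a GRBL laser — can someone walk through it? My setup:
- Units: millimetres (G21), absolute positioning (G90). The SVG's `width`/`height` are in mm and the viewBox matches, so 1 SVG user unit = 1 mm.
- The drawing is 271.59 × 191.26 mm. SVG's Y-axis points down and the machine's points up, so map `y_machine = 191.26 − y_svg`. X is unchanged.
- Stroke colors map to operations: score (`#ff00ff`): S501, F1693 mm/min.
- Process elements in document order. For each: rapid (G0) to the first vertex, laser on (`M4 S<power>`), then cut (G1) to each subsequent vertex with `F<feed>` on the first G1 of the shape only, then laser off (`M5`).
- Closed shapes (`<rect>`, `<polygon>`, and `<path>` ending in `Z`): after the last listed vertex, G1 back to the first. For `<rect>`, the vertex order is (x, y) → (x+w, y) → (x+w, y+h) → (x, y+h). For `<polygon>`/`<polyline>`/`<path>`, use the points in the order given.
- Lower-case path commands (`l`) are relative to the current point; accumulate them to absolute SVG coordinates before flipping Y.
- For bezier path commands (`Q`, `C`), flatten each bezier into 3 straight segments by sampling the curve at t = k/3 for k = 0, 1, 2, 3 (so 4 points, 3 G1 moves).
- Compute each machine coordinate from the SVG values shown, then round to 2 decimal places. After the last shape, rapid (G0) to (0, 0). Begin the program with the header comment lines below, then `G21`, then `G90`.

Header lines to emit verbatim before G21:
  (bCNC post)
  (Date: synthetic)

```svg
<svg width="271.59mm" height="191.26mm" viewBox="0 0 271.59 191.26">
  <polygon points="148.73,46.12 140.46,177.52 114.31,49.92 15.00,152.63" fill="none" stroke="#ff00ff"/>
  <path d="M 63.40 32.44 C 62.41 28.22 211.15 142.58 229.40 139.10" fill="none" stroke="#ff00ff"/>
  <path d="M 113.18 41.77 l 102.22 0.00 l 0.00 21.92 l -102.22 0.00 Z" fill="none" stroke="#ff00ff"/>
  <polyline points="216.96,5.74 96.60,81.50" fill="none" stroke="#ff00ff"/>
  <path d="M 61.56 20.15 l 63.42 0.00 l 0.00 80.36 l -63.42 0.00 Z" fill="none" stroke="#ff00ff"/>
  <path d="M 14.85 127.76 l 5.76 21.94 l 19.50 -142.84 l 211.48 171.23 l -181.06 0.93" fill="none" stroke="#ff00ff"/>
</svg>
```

(bCNC post)
(Date: synthetic)
G21
G90
G0 X148.73 Y145.14
M4 S501
G1 X140.46 Y13.74 F1693
G1 X114.31 Y141.34
G1 X15.00 Y38.63
G1 X148.73 Y145.14
M5
G0 X63.40 Y158.82
M4 S501
G1 X101.94 Y132.27 F1693
G1 X178.03 Y79.20
G1 X229.40 Y52.16
M5
G0 X113.18 Y149.49
M4 S501
G1 X215.40 Y149.49 F1693
G1 X215.40 Y127.57
G1 X113.18 Y127.57
G1 X113.18 Y149.49
M5
G0 X216.96 Y185.52
M4 S501
G1 X96.60 Y109.76 F1693
M5
G0 X61.56 Y171.11
M4 S501
G1 X124.98 Y171.11 F1693
G1 X124.98 Y90.75
G1 X61.56 Y90.75
G1 X61.56 Y171.11
M5
G0 X14.85 Y63.50
M4 S501
G1 X20.61 Y41.56 F1693
G1 X40.11 Y184.40
G1 X251.59 Y13.17
G1 X70.53 Y12.24
M5
G0 X0.00 Y0.00

viewBox `0 0 271.59 191.26` with mm width/height → 1 unit = 1 mm. Flip: y_m = 191.26 − y_svg.

**Shape 1** — `<polygon>` closed polygon, stroke `#ff00ff` → score (S501, F1693). Machine vertices: (148.73,145.14) → (140.46,13.74) → (114.31,141.34) → (15.00,38.63) → (148.73,145.14). Closed: final G1 returns to the first vertex.

**Shape 2** — `<path>` cubic bezier, stroke `#ff00ff` → score (S501, F1693). Control points (SVG): P0=(63.40,32.44), P1=(62.41,28.22), P2=(211.15,142.58), P3=(229.40,139.10); sampled at t=k/3. Machine vertices: (63.40,158.82) → (101.94,132.27) → (178.03,79.20) → (229.40,52.16). Open path.

**Shape 3** — `<path>` rectangle, stroke `#ff00ff` → score (S501, F1693). Machine vertices: (113.18,149.49) → (215.40,149.49) → (215.40,127.57) → (113.18,127.57) → (113.18,149.49). Closed: final G1 returns to the first vertex.

**Shape 4** — `<polyline>` line segment, stroke `#ff00ff` → score (S501, F1693). Machine vertices: (216.96,185.52) → (96.60,109.76). Open path.

**Shape 5** — `<path>` rectangle, stroke `#ff00ff` → score (S501, F1693). Machine vertices: (61.56,171.11) → (124.98,171.11) → (124.98,90.75) → (61.56,90.75) → (61.56,171.11). Closed: final G1 returns to the first vertex.

**Shape 6** — `<path>` open polyline, stroke `#ff00ff` → score (S501, F1693). Machine vertices: (14.85,63.50) → (20.61,41.56) → (40.11,184.40) → (251.59,13.17) → (70.53,12.24). Open path.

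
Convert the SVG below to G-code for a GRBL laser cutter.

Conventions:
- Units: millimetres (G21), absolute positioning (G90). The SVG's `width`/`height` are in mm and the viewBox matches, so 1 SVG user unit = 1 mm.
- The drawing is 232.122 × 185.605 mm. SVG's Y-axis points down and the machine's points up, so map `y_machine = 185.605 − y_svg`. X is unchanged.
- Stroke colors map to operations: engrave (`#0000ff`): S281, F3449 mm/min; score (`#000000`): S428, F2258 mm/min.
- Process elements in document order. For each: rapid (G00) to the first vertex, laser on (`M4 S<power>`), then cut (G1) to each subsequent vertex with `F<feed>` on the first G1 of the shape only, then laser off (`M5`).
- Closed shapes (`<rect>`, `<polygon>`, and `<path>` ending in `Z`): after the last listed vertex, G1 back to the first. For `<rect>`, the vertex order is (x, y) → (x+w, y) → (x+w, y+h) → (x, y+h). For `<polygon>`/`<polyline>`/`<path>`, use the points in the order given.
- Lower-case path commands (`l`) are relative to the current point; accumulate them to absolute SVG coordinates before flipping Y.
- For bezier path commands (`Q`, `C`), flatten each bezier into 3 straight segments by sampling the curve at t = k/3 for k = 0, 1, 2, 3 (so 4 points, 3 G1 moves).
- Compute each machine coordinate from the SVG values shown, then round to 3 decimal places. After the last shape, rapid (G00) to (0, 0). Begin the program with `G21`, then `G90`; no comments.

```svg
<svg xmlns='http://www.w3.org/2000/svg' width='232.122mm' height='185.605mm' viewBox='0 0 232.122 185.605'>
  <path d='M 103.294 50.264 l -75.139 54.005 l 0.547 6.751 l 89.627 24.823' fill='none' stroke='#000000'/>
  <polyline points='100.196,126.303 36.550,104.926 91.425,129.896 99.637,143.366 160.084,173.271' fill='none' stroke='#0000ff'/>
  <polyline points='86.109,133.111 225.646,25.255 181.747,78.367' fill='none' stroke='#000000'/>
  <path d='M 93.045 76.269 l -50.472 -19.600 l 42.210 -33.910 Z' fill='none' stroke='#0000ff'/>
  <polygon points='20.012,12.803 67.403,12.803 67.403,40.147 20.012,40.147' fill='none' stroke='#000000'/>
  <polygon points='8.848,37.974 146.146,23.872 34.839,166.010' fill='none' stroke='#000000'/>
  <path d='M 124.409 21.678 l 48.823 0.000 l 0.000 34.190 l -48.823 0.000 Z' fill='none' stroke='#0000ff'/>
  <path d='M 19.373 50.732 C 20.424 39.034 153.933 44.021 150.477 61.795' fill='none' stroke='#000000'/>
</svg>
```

Since the viewBox matches the mm dimensions, user units are millimetres directly. The only transform is the Y-flip y_m = 185.605 − y_svg.

Shape 1 is a open polyline drawn with `<path>`. Its stroke #000000 means score at S428, F2258. After flipping Y the toolpath is (103.294,135.341) → (28.155,81.336) → (28.702,74.585) → (118.329,49.762).

Shape 2 is a open polyline drawn with `<polyline>`. Its stroke #0000ff means engrave at S281, F3449. After flipping Y the toolpath is (100.196,59.302) → (36.550,80.679) → (91.425,55.709) → (99.637,42.239) → (160.084,12.334).

Shape 3 is a open polyline drawn with `<polyline>`. Its stroke #000000 means score at S428, F2258. After flipping Y the toolpath is (86.109,52.494) → (225.646,160.350) → (181.747,107.238).

Shape 4 is a regular polygon drawn with `<path>`. Its stroke #0000ff means engrave at S281, F3449. After flipping Y the toolpath is (93.045,109.336) → (42.573,128.936) → (84.783,162.846) → (93.045,109.336), returning to the start.

Shape 5 is a rectangle drawn with `<polygon>`. Its stroke #000000 means score at S428, F2258. After flipping Y the toolpath is (20.012,172.802) → (67.403,172.802) → (67.403,145.458) → (20.012,145.458) → (20.012,172.802), returning to the start.

Shape 6 is a closed polygon drawn with `<polygon>`. Its stroke #000000 means score at S428, F2258. After flipping Y the toolpath is (8.848,147.631) → (146.146,161.733) → (34.839,19.595) → (8.848,147.631), returning to the start.

Shape 7 is a rectangle drawn with `<path>`. Its stroke #0000ff means engrave at S281, F3449. After flipping Y the toolpath is (124.409,163.927) → (173.232,163.927) → (173.232,129.737) → (124.409,129.737) → (124.409,163.927), returning to the start.

Shape 8 is a cubic bezier drawn with `<path>`. Its stroke #000000 means score at S428, F2258. After flipping Y the toolpath is (19.373,134.873) → (54.598,141.154) → (118.257,137.177) → (150.477,123.810).

G21
G90
G00 X103.294 Y135.341
M4 S428
G1 X28.155 Y81.336 F2258
G1 X28.702 Y74.585
G1 X118.329 Y49.762
M5
G00 X100.196 Y59.302
M4 S281
G1 X36.550 Y80.679 F3449
G1 X91.425 Y55.709
G1 X99.637 Y42.239
G1 X160.084 Y12.334
M5
G00 X86.109 Y52.494
M4 S428
G1 X225.646 Y160.350 F2258
G1 X181.747 Y107.238
M5
G00 X93.045 Y109.336
M4 S281
G1 X42.573 Y128.936 F3449
G1 X84.783 Y162.846
G1 X93.045 Y109.336
M5
G00 X20.012 Y172.802
M4 S428
G1 X67.403 Y172.802 F2258
G1 X67.403 Y145.458
G1 X20.012 Y145.458
G1 X20.012 Y172.802
M5
G00 X8.848 Y147.631
M4 S428
G1 X146.146 Y161.733 F2258
G1 X34.839 Y19.595
G1 X8.848 Y147.631
M5
G00 X124.409 Y163.927
M4 S281
G1 X173.232 Y163.927 F3449
G1 X173.232 Y129.737
G1 X124.409 Y129.737
G1 X124.409 Y163.927
M5
G00 X19.373 Y134.873
M4 S428
G1 X54.598 Y141.154 F2258
G1 X118.257 Y137.177
G1 X150.477 Y123.810
M5
G00 X0.000 Y0.000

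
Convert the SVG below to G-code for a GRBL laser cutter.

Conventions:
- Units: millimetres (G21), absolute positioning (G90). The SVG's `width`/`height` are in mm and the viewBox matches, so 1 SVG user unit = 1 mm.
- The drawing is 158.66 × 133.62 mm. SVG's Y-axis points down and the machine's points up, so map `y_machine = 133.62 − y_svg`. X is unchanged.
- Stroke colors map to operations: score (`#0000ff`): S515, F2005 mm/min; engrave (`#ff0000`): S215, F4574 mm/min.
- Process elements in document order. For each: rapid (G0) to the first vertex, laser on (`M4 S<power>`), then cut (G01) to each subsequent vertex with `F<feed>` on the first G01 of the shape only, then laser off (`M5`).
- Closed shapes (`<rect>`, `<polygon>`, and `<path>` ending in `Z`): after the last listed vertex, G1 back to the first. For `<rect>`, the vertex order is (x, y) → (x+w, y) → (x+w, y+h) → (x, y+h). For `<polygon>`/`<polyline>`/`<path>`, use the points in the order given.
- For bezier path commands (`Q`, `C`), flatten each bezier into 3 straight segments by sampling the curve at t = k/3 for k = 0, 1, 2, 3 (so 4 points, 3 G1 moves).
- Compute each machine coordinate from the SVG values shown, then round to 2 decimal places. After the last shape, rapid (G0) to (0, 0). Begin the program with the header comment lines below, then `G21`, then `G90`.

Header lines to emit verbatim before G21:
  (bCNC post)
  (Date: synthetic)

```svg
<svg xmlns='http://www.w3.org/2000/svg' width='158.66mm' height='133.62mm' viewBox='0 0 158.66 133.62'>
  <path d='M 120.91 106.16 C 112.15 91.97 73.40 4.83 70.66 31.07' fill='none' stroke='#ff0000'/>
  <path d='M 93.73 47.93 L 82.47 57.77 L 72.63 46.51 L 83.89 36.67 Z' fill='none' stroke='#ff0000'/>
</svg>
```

(bCNC post)
(Date: synthetic)
G21
G90
G0 X120.91 Y27.46
M4 S215
G01 X104.60 Y59.07 F4574
G01 X82.96 Y97.90
G01 X70.66 Y102.55
M5
G0 X93.73 Y85.69
M4 S215
G01 X82.47 Y75.85 F4574
G01 X72.63 Y87.11
G01 X83.89 Y96.95
G01 X93.73 Y85.69
M5
G0 X0.00 Y0.00

Since the viewBox matches the mm dimensions, user units are millimetres directly. The only transform is the Y-flip y_m = 133.62 − y_svg.

Shape 1 is a cubic bezier drawn with `<path>`. Its stroke #ff0000 means engrave at S215, F4574. After flipping Y the toolpath is (120.91,27.46) → (104.60,59.07) → (82.96,97.90) → (70.66,102.55).

Shape 2 is a regular polygon drawn with `<path>`. Its stroke #ff0000 means engrave at S215, F4574. After flipping Y the toolpath is (93.73,85.69) → (82.47,75.85) → (72.63,87.11) → (83.89,96.95) → (93.73,85.69), returning to the start.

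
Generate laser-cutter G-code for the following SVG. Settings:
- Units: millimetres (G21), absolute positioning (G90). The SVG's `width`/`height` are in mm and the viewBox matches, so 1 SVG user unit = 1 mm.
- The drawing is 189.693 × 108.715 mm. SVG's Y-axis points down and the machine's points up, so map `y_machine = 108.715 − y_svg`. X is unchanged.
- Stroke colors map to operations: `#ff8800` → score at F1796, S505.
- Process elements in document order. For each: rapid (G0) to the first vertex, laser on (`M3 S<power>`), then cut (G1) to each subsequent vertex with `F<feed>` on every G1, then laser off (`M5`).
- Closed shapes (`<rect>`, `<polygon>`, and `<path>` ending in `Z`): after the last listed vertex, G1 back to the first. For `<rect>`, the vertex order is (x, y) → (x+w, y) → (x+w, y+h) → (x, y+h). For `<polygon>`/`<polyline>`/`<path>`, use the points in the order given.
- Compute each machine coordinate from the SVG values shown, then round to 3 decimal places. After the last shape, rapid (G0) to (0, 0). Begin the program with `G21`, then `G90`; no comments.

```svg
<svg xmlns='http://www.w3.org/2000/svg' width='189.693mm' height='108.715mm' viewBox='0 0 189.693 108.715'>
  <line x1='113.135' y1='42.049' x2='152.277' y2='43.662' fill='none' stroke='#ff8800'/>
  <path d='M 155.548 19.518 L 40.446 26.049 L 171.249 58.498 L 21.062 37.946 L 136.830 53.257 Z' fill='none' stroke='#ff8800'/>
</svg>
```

G21
G90
G0 X113.135 Y66.666
M3 S505
G1 X152.277 Y65.053 F1796
M5
G0 X155.548 Y89.197
M3 S505
G1 X40.446 Y82.666 F1796
G1 X171.249 Y50.217 F1796
G1 X21.062 Y70.769 F1796
G1 X136.830 Y55.458 F1796
G1 X155.548 Y89.197 F1796
M5
G0 X0.000 Y0.000

viewBox `0 0 189.693 108.715` with mm width/height → 1 unit = 1 mm. Flip: y_m = 108.715 − y_svg.

**Shape 1** — `<line>` line segment, stroke `#ff8800` → score (S505, F1796). Machine vertices: (113.135,66.666) → (152.277,65.053). Open path.

**Shape 2** — `<path>` closed polygon, stroke `#ff8800` → score (S505, F1796). Machine vertices: (155.548,89.197) → (40.446,82.666) → (171.249,50.217) → (21.062,70.769) → (136.830,55.458) → (155.548,89.197). Closed: final G1 returns to the first vertex.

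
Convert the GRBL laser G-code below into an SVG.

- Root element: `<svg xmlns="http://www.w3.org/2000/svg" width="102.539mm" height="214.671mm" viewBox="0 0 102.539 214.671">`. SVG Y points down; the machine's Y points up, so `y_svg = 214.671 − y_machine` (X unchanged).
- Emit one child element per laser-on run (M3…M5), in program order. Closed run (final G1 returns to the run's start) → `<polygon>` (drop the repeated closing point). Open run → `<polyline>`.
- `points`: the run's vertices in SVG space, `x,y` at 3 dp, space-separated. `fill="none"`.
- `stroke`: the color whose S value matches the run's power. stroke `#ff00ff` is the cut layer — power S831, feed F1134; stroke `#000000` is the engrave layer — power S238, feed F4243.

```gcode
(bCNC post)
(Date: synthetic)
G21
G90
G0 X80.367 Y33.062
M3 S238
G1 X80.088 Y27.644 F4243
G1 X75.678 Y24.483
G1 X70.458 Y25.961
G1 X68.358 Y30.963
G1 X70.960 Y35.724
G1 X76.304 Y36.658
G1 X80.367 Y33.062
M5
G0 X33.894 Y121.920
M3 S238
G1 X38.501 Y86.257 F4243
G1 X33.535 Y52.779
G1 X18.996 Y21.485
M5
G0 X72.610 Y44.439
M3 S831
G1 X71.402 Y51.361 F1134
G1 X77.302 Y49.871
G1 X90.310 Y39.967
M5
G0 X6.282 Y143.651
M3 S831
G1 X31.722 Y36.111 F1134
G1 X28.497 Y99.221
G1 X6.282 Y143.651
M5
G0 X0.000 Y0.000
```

Machine Y-up, SVG Y-down with viewBox height 214.671, so y_svg = 214.671 − y_machine; X carries over.

Run 1: power S238 maps to stroke `#000000` (engrave). The run returns to its start, so emit a `<polygon>` with points (Y-flipped): 80.367,181.609 80.088,187.027 75.678,190.188 70.458,188.710 68.358,183.708 70.960,178.947 76.304,178.013.

Run 2: S238 ⇒ engrave layer `#000000`. The run is open, so emit a `<polyline>` with points (Y-flipped): 33.894,92.751 38.501,128.414 33.535,161.892 18.996,193.186.

Run 3: S831 ⇒ cut layer `#ff00ff`. The run is open, so emit a `<polyline>` with points (Y-flipped): 72.610,170.232 71.402,163.310 77.302,164.800 90.310,174.704.

Run 4: power S831 maps to stroke `#ff00ff` (cut). The run returns to its start, so emit a `<polygon>` with points (Y-flipped): 6.282,71.020 31.722,178.560 28.497,115.450.

<svg xmlns="http://www.w3.org/2000/svg" width="102.539mm" height="214.671mm" viewBox="0 0 102.539 214.671">
  <polygon points="80.367,181.609 80.088,187.027 75.678,190.188 70.458,188.710 68.358,183.708 70.960,178.947 76.304,178.013" fill="none" stroke="#000000"/>
  <polyline points="33.894,92.751 38.501,128.414 33.535,161.892 18.996,193.186" fill="none" stroke="#000000"/>
  <polyline points="72.610,170.232 71.402,163.310 77.302,164.800 90.310,174.704" fill="none" stroke="#ff00ff"/>
  <polygon points="6.282,71.020 31.722,178.560 28.497,115.450" fill="none" stroke="#ff00ff"/>
</svg>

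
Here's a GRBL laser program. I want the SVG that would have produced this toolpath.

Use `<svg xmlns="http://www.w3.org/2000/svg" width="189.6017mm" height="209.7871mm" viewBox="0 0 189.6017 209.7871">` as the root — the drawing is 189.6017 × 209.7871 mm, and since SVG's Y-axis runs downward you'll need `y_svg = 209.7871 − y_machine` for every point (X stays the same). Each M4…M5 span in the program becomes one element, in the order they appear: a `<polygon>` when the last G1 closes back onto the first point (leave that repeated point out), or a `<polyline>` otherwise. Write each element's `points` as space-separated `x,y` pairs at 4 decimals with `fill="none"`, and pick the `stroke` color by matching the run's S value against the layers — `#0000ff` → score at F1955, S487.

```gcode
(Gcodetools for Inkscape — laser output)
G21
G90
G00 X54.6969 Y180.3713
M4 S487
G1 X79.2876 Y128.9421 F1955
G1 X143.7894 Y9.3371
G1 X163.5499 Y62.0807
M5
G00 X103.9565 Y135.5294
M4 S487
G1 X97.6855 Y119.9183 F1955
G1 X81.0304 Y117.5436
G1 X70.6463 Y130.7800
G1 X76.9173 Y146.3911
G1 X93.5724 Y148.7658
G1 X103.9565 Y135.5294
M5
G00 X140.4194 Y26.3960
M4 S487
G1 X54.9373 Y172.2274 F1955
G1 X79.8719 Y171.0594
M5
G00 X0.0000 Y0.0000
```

y_svg = 209.7871 − y_m. Every run uses S487, so all elements get stroke `#0000ff` (score).

[1] open run; points: 54.6969,29.4158 79.2876,80.8450 143.7894,200.4500 163.5499,147.7064

[2] closed run; points: 103.9565,74.2577 97.6855,89.8688 81.0304,92.2435 70.6463,79.0071 76.9173,63.3960 93.5724,61.0213

[3] open run; points: 140.4194,183.3911 54.9373,37.5597 79.8719,38.7277

<svg xmlns="http://www.w3.org/2000/svg" width="189.6017mm" height="209.7871mm" viewBox="0 0 189.6017 209.7871">
  <polyline points="54.6969,29.4158 79.2876,80.8450 143.7894,200.4500 163.5499,147.7064" fill="none" stroke="#0000ff"/>
  <polygon points="103.9565,74.2577 97.6855,89.8688 81.0304,92.2435 70.6463,79.0071 76.9173,63.3960 93.5724,61.0213" fill="none" stroke="#0000ff"/>
  <polyline points="140.4194,183.3911 54.9373,37.5597 79.8719,38.7277" fill="none" stroke="#0000ff"/>
</svg>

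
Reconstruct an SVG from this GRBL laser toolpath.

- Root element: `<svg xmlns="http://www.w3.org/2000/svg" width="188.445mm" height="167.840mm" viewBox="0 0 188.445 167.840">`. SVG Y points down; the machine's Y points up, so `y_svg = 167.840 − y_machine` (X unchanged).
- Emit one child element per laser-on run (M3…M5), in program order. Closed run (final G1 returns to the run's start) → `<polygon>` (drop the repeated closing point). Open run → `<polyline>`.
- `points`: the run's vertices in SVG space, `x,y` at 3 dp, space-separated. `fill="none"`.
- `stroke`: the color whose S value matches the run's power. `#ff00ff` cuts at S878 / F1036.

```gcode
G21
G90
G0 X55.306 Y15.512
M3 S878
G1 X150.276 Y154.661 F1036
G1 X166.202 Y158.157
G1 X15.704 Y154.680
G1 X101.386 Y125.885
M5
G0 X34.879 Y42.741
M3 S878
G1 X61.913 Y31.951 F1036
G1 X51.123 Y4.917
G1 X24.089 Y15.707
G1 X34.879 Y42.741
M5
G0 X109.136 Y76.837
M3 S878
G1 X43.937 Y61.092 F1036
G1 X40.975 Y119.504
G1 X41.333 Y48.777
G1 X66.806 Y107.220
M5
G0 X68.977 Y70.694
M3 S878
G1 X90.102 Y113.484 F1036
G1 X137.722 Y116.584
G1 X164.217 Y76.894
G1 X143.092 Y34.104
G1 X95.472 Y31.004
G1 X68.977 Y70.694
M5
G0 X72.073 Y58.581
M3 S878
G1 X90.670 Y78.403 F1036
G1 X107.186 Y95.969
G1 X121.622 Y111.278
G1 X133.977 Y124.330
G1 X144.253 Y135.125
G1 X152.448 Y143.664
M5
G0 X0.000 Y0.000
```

Machine Y-up, SVG Y-down with viewBox height 167.840, so y_svg = 167.840 − y_machine; X carries over. Every run uses S878, so all elements get stroke `#ff00ff` (cut).

Run 1: The run is open, so emit a `<polyline>` with points (Y-flipped): 55.306,152.328 150.276,13.179 166.202,9.683 15.704,13.160 101.386,41.955.

Run 2: The run returns to its start, so emit a `<polygon>` with points (Y-flipped): 34.879,125.099 61.913,135.889 51.123,162.923 24.089,152.133.

Run 3: The run is open, so emit a `<polyline>` with points (Y-flipped): 109.136,91.003 43.937,106.748 40.975,48.336 41.333,119.063 66.806,60.620.

Run 4: The run returns to its start, so emit a `<polygon>` with points (Y-flipped): 68.977,97.146 90.102,54.356 137.722,51.256 164.217,90.946 143.092,133.736 95.472,136.836.

Run 5: The run is open, so emit a `<polyline>` with points (Y-flipped): 72.073,109.259 90.670,89.437 107.186,71.871 121.622,56.562 133.977,43.510 144.253,32.715 152.448,24.176.

<svg xmlns="http://www.w3.org/2000/svg" width="188.445mm" height="167.840mm" viewBox="0 0 188.445 167.840">
  <polyline points="55.306,152.328 150.276,13.179 166.202,9.683 15.704,13.160 101.386,41.955" fill="none" stroke="#ff00ff"/>
  <polygon points="34.879,125.099 61.913,135.889 51.123,162.923 24.089,152.133" fill="none" stroke="#ff00ff"/>
  <polyline points="109.136,91.003 43.937,106.748 40.975,48.336 41.333,119.063 66.806,60.620" fill="none" stroke="#ff00ff"/>
  <polygon points="68.977,97.146 90.102,54.356 137.722,51.256 164.217,90.946 143.092,133.736 95.472,136.836" fill="none" stroke="#ff00ff"/>
  <polyline points="72.073,109.259 90.670,89.437 107.186,71.871 121.622,56.562 133.977,43.510 144.253,32.715 152.448,24.176" fill="none" stroke="#ff00ff"/>
</svg>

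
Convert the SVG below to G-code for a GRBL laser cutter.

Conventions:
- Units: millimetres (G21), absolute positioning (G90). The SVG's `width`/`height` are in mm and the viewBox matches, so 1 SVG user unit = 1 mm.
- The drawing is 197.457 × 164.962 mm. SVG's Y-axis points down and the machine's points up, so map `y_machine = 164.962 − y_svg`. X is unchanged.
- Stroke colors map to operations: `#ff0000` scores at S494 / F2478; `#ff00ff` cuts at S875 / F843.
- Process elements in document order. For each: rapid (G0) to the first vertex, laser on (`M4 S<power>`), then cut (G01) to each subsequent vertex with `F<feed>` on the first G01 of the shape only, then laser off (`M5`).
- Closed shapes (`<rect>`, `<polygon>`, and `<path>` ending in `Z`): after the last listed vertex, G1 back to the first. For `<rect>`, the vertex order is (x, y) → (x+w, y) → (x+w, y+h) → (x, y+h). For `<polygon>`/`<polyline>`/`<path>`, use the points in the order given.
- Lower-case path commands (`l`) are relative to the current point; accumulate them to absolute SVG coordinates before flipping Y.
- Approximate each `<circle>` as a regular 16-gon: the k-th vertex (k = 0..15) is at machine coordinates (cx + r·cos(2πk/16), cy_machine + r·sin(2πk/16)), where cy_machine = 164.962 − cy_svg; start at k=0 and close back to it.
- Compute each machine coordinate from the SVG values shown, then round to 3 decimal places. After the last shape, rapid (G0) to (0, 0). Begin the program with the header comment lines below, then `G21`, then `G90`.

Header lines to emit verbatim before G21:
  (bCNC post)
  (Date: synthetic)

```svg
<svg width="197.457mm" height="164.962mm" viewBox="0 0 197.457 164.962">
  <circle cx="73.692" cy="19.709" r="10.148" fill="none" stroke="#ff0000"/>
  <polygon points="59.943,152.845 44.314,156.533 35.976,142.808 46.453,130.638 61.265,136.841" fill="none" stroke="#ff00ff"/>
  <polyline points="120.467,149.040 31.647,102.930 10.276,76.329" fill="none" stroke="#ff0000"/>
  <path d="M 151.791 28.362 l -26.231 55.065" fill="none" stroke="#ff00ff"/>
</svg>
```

(bCNC post)
(Date: synthetic)
G21
G90
G0 X83.840 Y145.253
M4 S494
G01 X83.068 Y149.136 F2478
G01 X80.868 Y152.429
G01 X77.575 Y154.629
G01 X73.692 Y155.401
G01 X69.809 Y154.629
G01 X66.516 Y152.429
G01 X64.316 Y149.136
G01 X63.544 Y145.253
G01 X64.316 Y141.370
G01 X66.516 Y138.077
G01 X69.809 Y135.877
G01 X73.692 Y135.105
G01 X77.575 Y135.877
G01 X80.868 Y138.077
G01 X83.068 Y141.370
G01 X83.840 Y145.253
M5
G0 X59.943 Y12.117
M4 S875
G01 X44.314 Y8.429 F843
G01 X35.976 Y22.154
G01 X46.453 Y34.324
G01 X61.265 Y28.121
G01 X59.943 Y12.117
M5
G0 X120.467 Y15.922
M4 S494
G01 X31.647 Y62.032 F2478
G01 X10.276 Y88.633
M5
G0 X151.791 Y136.600
M4 S875
G01 X125.560 Y81.535 F843
M5
G0 X0.000 Y0.000

1 u = 1 mm; y_m = 164.962 − y.

[1] `<circle>` circle, #ff0000→score S494 F2478: (83.840,145.253) → (83.068,149.136) → (80.868,152.429) → (77.575,154.629) → (73.692,155.401) → (69.809,154.629) → (66.516,152.429) → (64.316,149.136) → (63.544,145.253) → (64.316,141.370) → (66.516,138.077) → (69.809,135.877) → (73.692,135.105) → (77.575,135.877) → (80.868,138.077) → (83.068,141.370) → (83.840,145.253) (closed)

[2] `<polygon>` regular polygon, #ff00ff→cut S875 F843: (59.943,12.117) → (44.314,8.429) → (35.976,22.154) → (46.453,34.324) → (61.265,28.121) → (59.943,12.117) (closed)

[3] `<polyline>` open polyline, #ff0000→score S494 F2478: (120.467,15.922) → (31.647,62.032) → (10.276,88.633)

[4] `<path>` line segment, #ff00ff→cut S875 F843: (151.791,136.600) → (125.560,81.535)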